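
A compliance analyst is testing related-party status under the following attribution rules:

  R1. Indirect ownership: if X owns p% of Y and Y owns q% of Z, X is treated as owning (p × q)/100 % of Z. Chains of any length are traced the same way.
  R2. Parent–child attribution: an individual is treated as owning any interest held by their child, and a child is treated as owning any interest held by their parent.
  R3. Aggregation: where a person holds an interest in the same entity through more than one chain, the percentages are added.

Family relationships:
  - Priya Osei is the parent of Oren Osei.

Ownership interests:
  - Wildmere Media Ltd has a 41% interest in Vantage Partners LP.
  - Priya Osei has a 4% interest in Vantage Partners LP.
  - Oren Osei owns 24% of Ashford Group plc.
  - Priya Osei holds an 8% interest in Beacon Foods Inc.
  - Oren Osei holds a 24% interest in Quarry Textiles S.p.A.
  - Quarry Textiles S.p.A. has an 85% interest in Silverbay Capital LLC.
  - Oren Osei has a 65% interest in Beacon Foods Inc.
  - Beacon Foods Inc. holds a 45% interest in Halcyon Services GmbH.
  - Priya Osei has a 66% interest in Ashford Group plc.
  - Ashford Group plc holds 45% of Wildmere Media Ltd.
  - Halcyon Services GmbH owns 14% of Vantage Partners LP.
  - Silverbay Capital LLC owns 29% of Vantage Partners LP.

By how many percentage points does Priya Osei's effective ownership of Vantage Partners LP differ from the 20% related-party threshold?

By parent–child attribution (R2), Priya Osei is treated as also owning Oren Osei's interest in Ashford Group plc, giving 66% + 24% = 90%.
By parent–child attribution (R2), Priya Osei is treated as also owning Oren Osei's interest in Beacon Foods Inc, giving 8% + 65% = 73%.
By parent–child attribution (R2), Priya Osei is treated as owning Oren Osei's 24% interest in Quarry Textiles S.p.A.
Chain via Ashford Group plc → Wildmere Media Ltd (R1): 90% × 45% × 41% = 16.605% of Vantage Partners LP.
Chain via Beacon Foods Inc. → Halcyon Services GmbH (R1): 73% × 45% × 14% = 4.599% of Vantage Partners LP.
Direct interest in Vantage Partners LP: 4%.
Chain via Quarry Textiles S.p.A. → Silverbay Capital LLC (R1): 24% × 85% × 29% = 5.916% of Vantage Partners LP.
Aggregating (R3): 16.605% + 4.599% + 4% + 5.916% = 31.12%.
31.12% exceeds the 20% threshold by 11.12 percentage points.

11.12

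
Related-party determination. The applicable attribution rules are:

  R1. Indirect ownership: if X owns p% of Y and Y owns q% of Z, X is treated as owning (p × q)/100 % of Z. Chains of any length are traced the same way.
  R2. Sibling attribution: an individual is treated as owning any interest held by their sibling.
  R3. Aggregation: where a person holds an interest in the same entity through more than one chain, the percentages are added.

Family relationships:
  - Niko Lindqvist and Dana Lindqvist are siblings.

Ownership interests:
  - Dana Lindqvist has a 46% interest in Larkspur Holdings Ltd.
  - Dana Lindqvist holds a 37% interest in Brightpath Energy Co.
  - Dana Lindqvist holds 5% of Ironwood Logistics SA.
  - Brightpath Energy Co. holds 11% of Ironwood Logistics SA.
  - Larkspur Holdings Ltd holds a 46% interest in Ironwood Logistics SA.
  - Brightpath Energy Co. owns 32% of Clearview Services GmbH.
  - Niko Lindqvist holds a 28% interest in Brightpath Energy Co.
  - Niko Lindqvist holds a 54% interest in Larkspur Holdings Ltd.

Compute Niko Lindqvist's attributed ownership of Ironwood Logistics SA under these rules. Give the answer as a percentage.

58.15%

By sibling attribution (R2), Niko Lindqvist is treated as also owning Dana Lindqvist's interest in Larkspur Holdings Ltd, giving 54% + 46% = 100%.
By sibling attribution (R2), Niko Lindqvist is treated as also owning Dana Lindqvist's interest in Brightpath Energy Co, giving 28% + 37% = 65%.
By sibling attribution (R2), Niko Lindqvist is treated as owning Dana Lindqvist's 5% interest in Ironwood Logistics SA.
Chain via Larkspur Holdings Ltd (R1): 100% × 46% = 46% of Ironwood Logistics SA.
Chain via Brightpath Energy Co. (R1): 65% × 11% = 7.15% of Ironwood Logistics SA.
Direct interest in Ironwood Logistics SA: 5%.
Aggregating (R3): 46% + 7.15% + 5% = 58.15%.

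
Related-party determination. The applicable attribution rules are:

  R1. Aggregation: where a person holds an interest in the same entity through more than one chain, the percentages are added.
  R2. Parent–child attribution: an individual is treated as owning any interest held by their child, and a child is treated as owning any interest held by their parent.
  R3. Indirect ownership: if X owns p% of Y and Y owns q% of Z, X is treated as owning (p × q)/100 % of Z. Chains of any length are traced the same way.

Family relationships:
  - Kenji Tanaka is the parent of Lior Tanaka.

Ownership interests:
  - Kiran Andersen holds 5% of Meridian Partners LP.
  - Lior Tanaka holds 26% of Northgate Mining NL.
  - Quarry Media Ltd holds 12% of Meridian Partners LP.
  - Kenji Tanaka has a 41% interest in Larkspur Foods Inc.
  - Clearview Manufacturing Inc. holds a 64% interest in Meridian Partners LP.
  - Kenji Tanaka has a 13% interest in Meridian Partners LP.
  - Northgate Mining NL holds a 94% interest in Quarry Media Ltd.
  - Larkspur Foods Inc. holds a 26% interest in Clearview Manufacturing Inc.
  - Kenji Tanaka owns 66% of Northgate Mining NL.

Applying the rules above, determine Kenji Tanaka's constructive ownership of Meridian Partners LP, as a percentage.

30.2%

By parent–child attribution (R2), Kenji Tanaka is treated as also owning Lior Tanaka's interest in Northgate Mining NL, giving 66% + 26% = 92%.
Chain via Larkspur Foods Inc. → Clearview Manufacturing Inc. (R3): 41% × 26% × 64% = 6.8224% of Meridian Partners LP.
Chain via Northgate Mining NL → Quarry Media Ltd (R3): 92% × 94% × 12% = 10.3776% of Meridian Partners LP.
Direct interest in Meridian Partners LP: 13%.
Aggregating (R1): 6.8224% + 10.3776% + 13% = 30.2%.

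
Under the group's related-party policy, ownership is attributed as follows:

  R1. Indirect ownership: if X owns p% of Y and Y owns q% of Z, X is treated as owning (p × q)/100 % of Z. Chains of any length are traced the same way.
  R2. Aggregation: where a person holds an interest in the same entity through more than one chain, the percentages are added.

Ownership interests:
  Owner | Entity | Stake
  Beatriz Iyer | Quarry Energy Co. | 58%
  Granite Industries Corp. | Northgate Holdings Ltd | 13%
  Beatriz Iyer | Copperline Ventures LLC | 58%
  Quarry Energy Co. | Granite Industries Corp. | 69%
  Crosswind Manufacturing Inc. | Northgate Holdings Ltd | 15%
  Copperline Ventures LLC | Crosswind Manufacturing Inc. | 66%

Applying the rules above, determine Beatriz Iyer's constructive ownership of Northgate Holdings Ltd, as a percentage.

10.9446%

Chain via Copperline Ventures LLC → Crosswind Manufacturing Inc. (R1): 58% × 66% × 15% = 5.742% of Northgate Holdings Ltd.
Chain via Quarry Energy Co. → Granite Industries Corp. (R1): 58% × 69% × 13% = 5.2026% of Northgate Holdings Ltd.
Aggregating (R2): 5.742% + 5.2026% = 10.9446%.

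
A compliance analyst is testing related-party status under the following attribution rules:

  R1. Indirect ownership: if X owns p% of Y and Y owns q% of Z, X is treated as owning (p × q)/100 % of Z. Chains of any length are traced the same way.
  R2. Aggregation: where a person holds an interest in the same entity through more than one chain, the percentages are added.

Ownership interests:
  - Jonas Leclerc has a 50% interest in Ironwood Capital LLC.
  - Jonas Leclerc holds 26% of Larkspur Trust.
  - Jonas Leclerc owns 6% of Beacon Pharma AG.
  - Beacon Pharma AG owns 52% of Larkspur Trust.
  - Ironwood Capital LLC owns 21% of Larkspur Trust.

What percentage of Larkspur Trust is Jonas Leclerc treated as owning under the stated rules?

Chain via Ironwood Capital LLC (R1): 50% × 21% = 10.5% of Larkspur Trust.
Chain via Beacon Pharma AG (R1): 6% × 52% = 3.12% of Larkspur Trust.
Direct interest in Larkspur Trust: 26%.
Aggregating (R2): 10.5% + 3.12% + 26% = 39.62%.

39.62%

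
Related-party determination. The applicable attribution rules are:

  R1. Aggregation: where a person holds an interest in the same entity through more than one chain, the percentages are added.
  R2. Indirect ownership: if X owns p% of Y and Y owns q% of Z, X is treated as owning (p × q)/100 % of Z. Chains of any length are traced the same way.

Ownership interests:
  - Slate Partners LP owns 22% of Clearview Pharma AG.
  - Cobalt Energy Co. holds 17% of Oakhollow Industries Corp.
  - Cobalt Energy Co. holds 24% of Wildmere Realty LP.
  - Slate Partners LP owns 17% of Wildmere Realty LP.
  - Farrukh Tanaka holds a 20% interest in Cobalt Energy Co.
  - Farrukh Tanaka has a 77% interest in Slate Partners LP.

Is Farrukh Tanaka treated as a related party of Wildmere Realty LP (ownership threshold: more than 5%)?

Chain via Cobalt Energy Co. (R2): 20% × 24% = 4.8% of Wildmere Realty LP.
Chain via Slate Partners LP (R2): 77% × 17% = 13.09% of Wildmere Realty LP.
Aggregating (R1): 4.8% + 13.09% = 17.89%.
17.89% exceeds the 5% threshold, so Farrukh is a related party to Wildmere Realty LP.

Yes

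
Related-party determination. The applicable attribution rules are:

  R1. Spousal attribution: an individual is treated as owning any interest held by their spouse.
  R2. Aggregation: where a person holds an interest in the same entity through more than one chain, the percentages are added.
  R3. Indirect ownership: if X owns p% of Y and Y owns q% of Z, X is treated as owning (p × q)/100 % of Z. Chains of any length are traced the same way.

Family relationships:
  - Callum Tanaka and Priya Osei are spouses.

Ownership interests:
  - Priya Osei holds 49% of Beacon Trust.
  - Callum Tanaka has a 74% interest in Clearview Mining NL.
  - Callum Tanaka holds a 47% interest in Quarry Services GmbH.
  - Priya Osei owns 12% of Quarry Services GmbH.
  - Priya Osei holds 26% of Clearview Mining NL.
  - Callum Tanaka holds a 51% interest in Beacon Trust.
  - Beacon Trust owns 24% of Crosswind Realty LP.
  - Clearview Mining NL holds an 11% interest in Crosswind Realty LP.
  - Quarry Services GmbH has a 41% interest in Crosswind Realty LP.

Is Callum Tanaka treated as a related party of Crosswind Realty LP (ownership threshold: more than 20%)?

Yes

By spousal attribution (R1), Callum Tanaka is treated as also owning Priya Osei's interest in Quarry Services GmbH, giving 47% + 12% = 59%.
By spousal attribution (R1), Callum Tanaka is treated as also owning Priya Osei's interest in Beacon Trust, giving 51% + 49% = 100%.
By spousal attribution (R1), Callum Tanaka is treated as also owning Priya Osei's interest in Clearview Mining NL, giving 74% + 26% = 100%.
Chain via Quarry Services GmbH (R3): 59% × 41% = 24.19% of Crosswind Realty LP.
Chain via Beacon Trust (R3): 100% × 24% = 24% of Crosswind Realty LP.
Chain via Clearview Mining NL (R3): 100% × 11% = 11% of Crosswind Realty LP.
Aggregating (R2): 24.19% + 24% + 11% = 59.19%.
59.19% exceeds the 20% threshold, so Callum is a related party to Crosswind Realty LP.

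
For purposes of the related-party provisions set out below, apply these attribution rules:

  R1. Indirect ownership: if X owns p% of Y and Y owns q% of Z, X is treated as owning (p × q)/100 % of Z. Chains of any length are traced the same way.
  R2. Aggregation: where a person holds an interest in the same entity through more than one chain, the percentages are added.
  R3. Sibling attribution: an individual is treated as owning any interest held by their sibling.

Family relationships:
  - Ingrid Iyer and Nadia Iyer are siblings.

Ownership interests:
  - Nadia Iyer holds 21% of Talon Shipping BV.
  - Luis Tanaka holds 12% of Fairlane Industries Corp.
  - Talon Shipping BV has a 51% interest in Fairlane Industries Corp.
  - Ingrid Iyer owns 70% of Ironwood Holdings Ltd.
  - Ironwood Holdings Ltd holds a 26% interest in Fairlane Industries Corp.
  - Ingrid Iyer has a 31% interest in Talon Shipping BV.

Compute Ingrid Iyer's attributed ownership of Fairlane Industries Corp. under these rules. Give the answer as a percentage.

44.72%

By sibling attribution (R3), Ingrid Iyer is treated as also owning Nadia Iyer's interest in Talon Shipping BV, giving 31% + 21% = 52%.
Chain via Talon Shipping BV (R1): 52% × 51% = 26.52% of Fairlane Industries Corp.
Chain via Ironwood Holdings Ltd (R1): 70% × 26% = 18.2% of Fairlane Industries Corp.
Aggregating (R2): 26.52% + 18.2% = 44.72%.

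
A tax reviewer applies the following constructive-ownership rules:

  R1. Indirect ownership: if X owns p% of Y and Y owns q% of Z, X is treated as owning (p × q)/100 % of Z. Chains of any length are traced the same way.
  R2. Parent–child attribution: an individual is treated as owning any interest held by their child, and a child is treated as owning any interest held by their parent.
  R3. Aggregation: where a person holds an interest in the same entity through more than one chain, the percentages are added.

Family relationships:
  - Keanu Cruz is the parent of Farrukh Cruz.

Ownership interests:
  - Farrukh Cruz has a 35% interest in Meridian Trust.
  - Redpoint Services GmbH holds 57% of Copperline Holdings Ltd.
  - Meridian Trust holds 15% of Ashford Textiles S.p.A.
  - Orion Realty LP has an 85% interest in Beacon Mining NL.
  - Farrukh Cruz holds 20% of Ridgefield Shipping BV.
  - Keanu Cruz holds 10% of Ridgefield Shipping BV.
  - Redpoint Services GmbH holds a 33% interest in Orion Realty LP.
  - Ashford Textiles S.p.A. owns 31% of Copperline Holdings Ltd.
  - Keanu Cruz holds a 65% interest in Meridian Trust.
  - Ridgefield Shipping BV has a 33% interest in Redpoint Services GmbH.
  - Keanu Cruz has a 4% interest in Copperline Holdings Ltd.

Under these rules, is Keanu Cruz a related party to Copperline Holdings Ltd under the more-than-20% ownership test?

By parent–child attribution (R2), Keanu Cruz is treated as also owning Farrukh Cruz's interest in Meridian Trust, giving 65% + 35% = 100%.
By parent–child attribution (R2), Keanu Cruz is treated as also owning Farrukh Cruz's interest in Ridgefield Shipping BV, giving 10% + 20% = 30%.
Chain via Meridian Trust → Ashford Textiles S.p.A. (R1): 100% × 15% × 31% = 4.65% of Copperline Holdings Ltd.
Chain via Ridgefield Shipping BV → Redpoint Services GmbH (R1): 30% × 33% × 57% = 5.643% of Copperline Holdings Ltd.
Direct interest in Copperline Holdings Ltd: 4%.
Aggregating (R3): 4.65% + 5.643% + 4% = 14.293%.
14.293% does not exceed the 20% threshold, so Keanu is not a related party to Copperline Holdings Ltd.

No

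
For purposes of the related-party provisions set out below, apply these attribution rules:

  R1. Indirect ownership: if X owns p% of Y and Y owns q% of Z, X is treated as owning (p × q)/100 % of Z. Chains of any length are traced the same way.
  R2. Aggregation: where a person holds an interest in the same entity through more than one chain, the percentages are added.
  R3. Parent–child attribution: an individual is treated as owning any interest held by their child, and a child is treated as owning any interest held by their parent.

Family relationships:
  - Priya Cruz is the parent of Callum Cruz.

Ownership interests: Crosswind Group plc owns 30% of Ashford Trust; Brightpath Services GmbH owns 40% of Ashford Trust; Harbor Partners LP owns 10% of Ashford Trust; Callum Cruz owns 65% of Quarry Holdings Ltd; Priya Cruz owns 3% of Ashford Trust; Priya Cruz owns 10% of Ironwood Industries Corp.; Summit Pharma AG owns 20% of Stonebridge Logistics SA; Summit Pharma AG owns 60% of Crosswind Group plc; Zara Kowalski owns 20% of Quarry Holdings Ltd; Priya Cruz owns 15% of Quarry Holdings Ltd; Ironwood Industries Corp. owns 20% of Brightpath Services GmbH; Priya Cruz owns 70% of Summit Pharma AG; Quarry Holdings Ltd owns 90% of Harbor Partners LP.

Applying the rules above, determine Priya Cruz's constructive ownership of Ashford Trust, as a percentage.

23.6%

By parent–child attribution (R3), Priya Cruz is treated as also owning Callum Cruz's interest in Quarry Holdings Ltd, giving 15% + 65% = 80%.
Chain via Quarry Holdings Ltd → Harbor Partners LP (R1): 80% × 90% × 10% = 7.2% of Ashford Trust.
Chain via Ironwood Industries Corp. → Brightpath Services GmbH (R1): 10% × 20% × 40% = 0.8% of Ashford Trust.
Chain via Summit Pharma AG → Crosswind Group plc (R1): 70% × 60% × 30% = 12.6% of Ashford Trust.
Direct interest in Ashford Trust: 3%.
Aggregating (R2): 7.2% + 0.8% + 12.6% + 3% = 23.6%.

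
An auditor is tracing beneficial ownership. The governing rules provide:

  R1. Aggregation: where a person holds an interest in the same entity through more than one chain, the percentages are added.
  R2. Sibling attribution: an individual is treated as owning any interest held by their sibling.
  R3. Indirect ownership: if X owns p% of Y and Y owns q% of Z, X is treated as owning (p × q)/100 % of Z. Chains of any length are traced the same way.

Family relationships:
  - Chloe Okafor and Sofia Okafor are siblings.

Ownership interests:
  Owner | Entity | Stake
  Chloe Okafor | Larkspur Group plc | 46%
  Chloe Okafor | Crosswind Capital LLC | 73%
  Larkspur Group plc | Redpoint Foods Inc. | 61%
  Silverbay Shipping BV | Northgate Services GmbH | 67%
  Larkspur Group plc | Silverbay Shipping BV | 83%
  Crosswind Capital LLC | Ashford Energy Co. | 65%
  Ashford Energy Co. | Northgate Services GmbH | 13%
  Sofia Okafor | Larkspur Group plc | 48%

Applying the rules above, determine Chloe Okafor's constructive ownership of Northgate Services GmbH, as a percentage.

By sibling attribution (R2), Chloe Okafor is treated as also owning Sofia Okafor's interest in Larkspur Group plc, giving 46% + 48% = 94%.
Chain via Crosswind Capital LLC → Ashford Energy Co. (R3): 73% × 65% × 13% = 6.1685% of Northgate Services GmbH.
Chain via Larkspur Group plc → Silverbay Shipping BV (R3): 94% × 83% × 67% = 52.2734% of Northgate Services GmbH.
Aggregating (R1): 6.1685% + 52.2734% = 58.4419%.

58.4419%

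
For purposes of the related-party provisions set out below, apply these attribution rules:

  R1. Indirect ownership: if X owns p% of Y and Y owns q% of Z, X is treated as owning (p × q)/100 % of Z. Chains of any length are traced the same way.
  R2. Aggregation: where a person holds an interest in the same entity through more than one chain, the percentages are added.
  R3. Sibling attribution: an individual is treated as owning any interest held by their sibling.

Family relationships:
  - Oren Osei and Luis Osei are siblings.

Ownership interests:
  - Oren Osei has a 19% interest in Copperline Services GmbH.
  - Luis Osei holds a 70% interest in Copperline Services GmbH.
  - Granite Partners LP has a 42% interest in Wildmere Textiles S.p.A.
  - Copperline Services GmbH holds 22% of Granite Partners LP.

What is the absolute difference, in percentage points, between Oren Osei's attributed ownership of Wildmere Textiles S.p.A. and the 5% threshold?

3.2236

By sibling attribution (R3), Oren Osei is treated as also owning Luis Osei's interest in Copperline Services GmbH, giving 19% + 70% = 89%.
Chain via Copperline Services GmbH → Granite Partners LP (R1): 89% × 22% × 42% = 8.2236% of Wildmere Textiles S.p.A.
8.2236% exceeds the 5% threshold by 3.2236 percentage points.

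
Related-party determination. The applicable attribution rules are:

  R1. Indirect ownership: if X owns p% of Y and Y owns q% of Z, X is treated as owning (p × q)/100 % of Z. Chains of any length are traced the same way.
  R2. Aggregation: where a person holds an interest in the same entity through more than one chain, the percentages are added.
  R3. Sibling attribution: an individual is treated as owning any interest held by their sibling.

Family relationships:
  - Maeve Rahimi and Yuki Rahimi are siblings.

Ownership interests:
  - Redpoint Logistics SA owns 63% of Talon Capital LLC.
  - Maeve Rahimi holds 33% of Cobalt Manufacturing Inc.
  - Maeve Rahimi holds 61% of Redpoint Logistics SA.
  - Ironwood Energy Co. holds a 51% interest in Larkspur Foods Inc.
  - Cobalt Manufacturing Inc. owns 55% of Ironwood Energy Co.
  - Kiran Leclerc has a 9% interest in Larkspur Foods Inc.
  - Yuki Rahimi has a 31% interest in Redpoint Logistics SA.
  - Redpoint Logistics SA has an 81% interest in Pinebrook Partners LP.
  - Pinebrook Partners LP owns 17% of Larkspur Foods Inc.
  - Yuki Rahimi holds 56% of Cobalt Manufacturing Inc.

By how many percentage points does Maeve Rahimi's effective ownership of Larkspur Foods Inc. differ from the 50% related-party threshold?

12.3671

By sibling attribution (R3), Maeve Rahimi is treated as also owning Yuki Rahimi's interest in Cobalt Manufacturing Inc, giving 33% + 56% = 89%.
By sibling attribution (R3), Maeve Rahimi is treated as also owning Yuki Rahimi's interest in Redpoint Logistics SA, giving 61% + 31% = 92%.
Chain via Cobalt Manufacturing Inc. → Ironwood Energy Co. (R1): 89% × 55% × 51% = 24.9645% of Larkspur Foods Inc.
Chain via Redpoint Logistics SA → Pinebrook Partners LP (R1): 92% × 81% × 17% = 12.6684% of Larkspur Foods Inc.
Aggregating (R2): 24.9645% + 12.6684% = 37.6329%.
37.6329% falls short of the 50% threshold by 12.3671 percentage points.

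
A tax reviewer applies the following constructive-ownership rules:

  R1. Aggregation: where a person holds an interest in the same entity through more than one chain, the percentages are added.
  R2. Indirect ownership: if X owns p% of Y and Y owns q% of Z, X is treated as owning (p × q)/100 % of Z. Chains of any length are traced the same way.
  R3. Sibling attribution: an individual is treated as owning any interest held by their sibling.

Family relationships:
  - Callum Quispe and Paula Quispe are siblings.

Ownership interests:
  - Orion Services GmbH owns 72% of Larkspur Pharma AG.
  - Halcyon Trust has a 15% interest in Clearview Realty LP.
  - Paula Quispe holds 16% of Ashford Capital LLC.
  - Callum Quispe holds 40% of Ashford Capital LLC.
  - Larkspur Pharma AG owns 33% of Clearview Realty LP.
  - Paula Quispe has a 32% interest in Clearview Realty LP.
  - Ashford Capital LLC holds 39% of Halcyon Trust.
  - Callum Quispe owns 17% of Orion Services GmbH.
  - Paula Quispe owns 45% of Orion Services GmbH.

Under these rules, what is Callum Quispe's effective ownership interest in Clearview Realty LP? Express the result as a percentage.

By sibling attribution (R3), Callum Quispe is treated as also owning Paula Quispe's interest in Ashford Capital LLC, giving 40% + 16% = 56%.
By sibling attribution (R3), Callum Quispe is treated as also owning Paula Quispe's interest in Orion Services GmbH, giving 17% + 45% = 62%.
By sibling attribution (R3), Callum Quispe is treated as owning Paula Quispe's 32% interest in Clearview Realty LP.
Chain via Ashford Capital LLC → Halcyon Trust (R2): 56% × 39% × 15% = 3.276% of Clearview Realty LP.
Chain via Orion Services GmbH → Larkspur Pharma AG (R2): 62% × 72% × 33% = 14.7312% of Clearview Realty LP.
Direct interest in Clearview Realty LP: 32%.
Aggregating (R1): 3.276% + 14.7312% + 32% = 50.0072%.

50.0072%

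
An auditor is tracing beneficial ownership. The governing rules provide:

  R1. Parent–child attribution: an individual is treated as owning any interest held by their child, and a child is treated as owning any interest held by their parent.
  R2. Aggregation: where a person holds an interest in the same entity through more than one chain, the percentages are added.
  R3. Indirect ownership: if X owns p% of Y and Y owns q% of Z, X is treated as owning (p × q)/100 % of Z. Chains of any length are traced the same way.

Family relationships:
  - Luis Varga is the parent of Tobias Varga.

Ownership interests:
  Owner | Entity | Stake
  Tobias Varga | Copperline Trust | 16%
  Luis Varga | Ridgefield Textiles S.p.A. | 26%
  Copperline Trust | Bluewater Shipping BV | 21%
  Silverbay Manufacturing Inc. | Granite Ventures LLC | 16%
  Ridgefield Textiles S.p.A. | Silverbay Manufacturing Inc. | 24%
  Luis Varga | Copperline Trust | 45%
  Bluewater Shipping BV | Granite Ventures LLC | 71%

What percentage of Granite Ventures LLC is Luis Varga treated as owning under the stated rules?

By parent–child attribution (R1), Luis Varga is treated as also owning Tobias Varga's interest in Copperline Trust, giving 45% + 16% = 61%.
Chain via Ridgefield Textiles S.p.A. → Silverbay Manufacturing Inc. (R3): 26% × 24% × 16% = 0.9984% of Granite Ventures LLC.
Chain via Copperline Trust → Bluewater Shipping BV (R3): 61% × 21% × 71% = 9.0951% of Granite Ventures LLC.
Aggregating (R2): 0.9984% + 9.0951% = 10.0935%.

10.0935%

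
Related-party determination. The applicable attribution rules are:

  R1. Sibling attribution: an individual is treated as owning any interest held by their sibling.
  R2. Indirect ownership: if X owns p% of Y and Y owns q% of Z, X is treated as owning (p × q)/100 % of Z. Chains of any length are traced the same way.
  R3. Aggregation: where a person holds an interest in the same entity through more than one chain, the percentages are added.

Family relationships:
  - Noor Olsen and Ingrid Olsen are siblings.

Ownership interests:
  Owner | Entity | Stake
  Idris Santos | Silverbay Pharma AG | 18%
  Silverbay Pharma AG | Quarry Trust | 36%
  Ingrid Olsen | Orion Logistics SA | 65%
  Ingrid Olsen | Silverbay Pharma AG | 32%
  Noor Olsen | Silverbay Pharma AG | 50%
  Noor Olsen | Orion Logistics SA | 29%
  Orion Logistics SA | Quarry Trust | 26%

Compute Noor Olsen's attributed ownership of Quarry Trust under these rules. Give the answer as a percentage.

By sibling attribution (R1), Noor Olsen is treated as also owning Ingrid Olsen's interest in Orion Logistics SA, giving 29% + 65% = 94%.
By sibling attribution (R1), Noor Olsen is treated as also owning Ingrid Olsen's interest in Silverbay Pharma AG, giving 50% + 32% = 82%.
Chain via Orion Logistics SA (R2): 94% × 26% = 24.44% of Quarry Trust.
Chain via Silverbay Pharma AG (R2): 82% × 36% = 29.52% of Quarry Trust.
Aggregating (R3): 24.44% + 29.52% = 53.96%.

53.96%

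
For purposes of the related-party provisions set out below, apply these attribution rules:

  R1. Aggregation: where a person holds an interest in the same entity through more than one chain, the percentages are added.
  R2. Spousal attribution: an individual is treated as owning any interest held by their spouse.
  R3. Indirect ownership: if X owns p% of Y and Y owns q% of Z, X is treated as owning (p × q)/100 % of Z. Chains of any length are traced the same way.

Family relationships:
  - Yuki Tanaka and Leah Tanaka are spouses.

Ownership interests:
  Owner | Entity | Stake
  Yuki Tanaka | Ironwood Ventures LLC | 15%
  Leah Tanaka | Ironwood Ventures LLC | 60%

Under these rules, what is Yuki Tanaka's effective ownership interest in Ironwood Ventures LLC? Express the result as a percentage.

By spousal attribution (R2), Yuki Tanaka is treated as also owning Leah Tanaka's interest in Ironwood Ventures LLC, giving 15% + 60% = 75%.
Direct interest in Ironwood Ventures LLC: 75%.

75%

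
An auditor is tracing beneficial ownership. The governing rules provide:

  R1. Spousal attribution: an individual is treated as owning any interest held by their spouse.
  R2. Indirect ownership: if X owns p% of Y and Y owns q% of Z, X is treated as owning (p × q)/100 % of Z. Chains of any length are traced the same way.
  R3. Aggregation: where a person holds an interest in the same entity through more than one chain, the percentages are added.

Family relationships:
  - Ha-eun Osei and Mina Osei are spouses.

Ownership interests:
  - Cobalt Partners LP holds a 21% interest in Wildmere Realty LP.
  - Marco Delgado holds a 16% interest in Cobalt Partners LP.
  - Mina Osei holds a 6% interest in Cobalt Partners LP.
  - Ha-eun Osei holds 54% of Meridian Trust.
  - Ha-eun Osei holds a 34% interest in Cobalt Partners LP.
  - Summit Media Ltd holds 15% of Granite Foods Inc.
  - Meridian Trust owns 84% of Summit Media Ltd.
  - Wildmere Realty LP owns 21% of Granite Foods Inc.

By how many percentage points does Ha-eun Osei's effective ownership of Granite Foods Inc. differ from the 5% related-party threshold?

By spousal attribution (R1), Ha-eun Osei is treated as also owning Mina Osei's interest in Cobalt Partners LP, giving 34% + 6% = 40%.
Chain via Cobalt Partners LP → Wildmere Realty LP (R2): 40% × 21% × 21% = 1.764% of Granite Foods Inc.
Chain via Meridian Trust → Summit Media Ltd (R2): 54% × 84% × 15% = 6.804% of Granite Foods Inc.
Aggregating (R3): 1.764% + 6.804% = 8.568%.
8.568% exceeds the 5% threshold by 3.568 percentage points.

3.568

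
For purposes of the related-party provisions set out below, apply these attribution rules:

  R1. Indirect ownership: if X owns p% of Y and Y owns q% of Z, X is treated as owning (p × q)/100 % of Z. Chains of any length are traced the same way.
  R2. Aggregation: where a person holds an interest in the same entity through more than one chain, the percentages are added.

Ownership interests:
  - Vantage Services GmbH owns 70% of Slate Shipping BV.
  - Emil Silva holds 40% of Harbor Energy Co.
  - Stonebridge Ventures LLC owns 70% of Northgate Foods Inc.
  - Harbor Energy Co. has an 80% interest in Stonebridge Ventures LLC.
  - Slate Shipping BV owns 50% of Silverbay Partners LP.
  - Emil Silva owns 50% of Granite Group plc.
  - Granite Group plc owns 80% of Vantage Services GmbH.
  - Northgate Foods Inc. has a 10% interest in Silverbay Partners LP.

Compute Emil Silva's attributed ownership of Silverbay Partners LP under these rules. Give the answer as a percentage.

16.24%

Chain via Harbor Energy Co. → Stonebridge Ventures LLC → Northgate Foods Inc. (R1): 40% × 80% × 70% × 10% = 2.24% of Silverbay Partners LP.
Chain via Granite Group plc → Vantage Services GmbH → Slate Shipping BV (R1): 50% × 80% × 70% × 50% = 14% of Silverbay Partners LP.
Aggregating (R2): 2.24% + 14% = 16.24%.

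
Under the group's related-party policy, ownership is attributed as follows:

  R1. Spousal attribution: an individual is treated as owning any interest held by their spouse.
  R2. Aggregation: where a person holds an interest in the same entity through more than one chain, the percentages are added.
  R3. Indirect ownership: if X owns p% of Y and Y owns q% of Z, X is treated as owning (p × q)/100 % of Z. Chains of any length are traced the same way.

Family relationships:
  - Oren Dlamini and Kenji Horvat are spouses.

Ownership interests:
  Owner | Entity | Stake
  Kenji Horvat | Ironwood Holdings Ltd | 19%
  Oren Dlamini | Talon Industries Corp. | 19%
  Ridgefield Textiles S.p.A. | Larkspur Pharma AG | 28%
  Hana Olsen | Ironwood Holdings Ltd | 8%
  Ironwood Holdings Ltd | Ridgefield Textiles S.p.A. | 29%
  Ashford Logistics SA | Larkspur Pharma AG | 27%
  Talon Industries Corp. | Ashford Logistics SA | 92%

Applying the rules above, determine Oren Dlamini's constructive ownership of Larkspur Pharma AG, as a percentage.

6.2624%

By spousal attribution (R1), Oren Dlamini is treated as owning Kenji Horvat's 19% interest in Ironwood Holdings Ltd.
Chain via Talon Industries Corp. → Ashford Logistics SA (R3): 19% × 92% × 27% = 4.7196% of Larkspur Pharma AG.
Chain via Ironwood Holdings Ltd → Ridgefield Textiles S.p.A. (R3): 19% × 29% × 28% = 1.5428% of Larkspur Pharma AG.
Aggregating (R2): 4.7196% + 1.5428% = 6.2624%.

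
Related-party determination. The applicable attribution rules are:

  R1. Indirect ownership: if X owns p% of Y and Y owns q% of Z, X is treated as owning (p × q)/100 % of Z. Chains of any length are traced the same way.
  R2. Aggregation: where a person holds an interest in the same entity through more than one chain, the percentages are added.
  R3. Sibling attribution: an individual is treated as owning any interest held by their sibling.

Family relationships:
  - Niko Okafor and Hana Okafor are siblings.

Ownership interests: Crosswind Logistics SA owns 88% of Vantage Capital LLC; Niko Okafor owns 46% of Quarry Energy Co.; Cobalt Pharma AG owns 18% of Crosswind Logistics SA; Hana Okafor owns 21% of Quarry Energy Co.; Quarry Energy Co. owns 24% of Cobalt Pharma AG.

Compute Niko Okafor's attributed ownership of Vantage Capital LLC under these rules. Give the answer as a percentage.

2.547072%

By sibling attribution (R3), Niko Okafor is treated as also owning Hana Okafor's interest in Quarry Energy Co, giving 46% + 21% = 67%.
Chain via Quarry Energy Co. → Cobalt Pharma AG → Crosswind Logistics SA (R1): 67% × 24% × 18% × 88% = 2.547072% of Vantage Capital LLC.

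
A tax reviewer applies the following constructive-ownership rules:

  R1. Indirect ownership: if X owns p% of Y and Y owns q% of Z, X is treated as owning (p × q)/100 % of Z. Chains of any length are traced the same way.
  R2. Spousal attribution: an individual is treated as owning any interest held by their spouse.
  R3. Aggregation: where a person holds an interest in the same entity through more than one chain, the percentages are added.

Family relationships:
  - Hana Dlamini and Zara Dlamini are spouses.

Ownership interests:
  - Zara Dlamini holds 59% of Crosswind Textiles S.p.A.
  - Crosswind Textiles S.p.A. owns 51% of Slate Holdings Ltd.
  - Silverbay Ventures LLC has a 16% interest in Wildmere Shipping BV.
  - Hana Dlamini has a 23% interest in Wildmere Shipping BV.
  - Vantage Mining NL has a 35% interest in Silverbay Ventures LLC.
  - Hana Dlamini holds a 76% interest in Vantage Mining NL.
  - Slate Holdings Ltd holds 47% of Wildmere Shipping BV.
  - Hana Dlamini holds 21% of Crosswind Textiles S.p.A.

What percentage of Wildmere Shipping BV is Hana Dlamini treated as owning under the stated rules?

46.432%

By spousal attribution (R2), Hana Dlamini is treated as also owning Zara Dlamini's interest in Crosswind Textiles S.p.A, giving 21% + 59% = 80%.
Chain via Crosswind Textiles S.p.A. → Slate Holdings Ltd (R1): 80% × 51% × 47% = 19.176% of Wildmere Shipping BV.
Chain via Vantage Mining NL → Silverbay Ventures LLC (R1): 76% × 35% × 16% = 4.256% of Wildmere Shipping BV.
Direct interest in Wildmere Shipping BV: 23%.
Aggregating (R3): 19.176% + 4.256% + 23% = 46.432%.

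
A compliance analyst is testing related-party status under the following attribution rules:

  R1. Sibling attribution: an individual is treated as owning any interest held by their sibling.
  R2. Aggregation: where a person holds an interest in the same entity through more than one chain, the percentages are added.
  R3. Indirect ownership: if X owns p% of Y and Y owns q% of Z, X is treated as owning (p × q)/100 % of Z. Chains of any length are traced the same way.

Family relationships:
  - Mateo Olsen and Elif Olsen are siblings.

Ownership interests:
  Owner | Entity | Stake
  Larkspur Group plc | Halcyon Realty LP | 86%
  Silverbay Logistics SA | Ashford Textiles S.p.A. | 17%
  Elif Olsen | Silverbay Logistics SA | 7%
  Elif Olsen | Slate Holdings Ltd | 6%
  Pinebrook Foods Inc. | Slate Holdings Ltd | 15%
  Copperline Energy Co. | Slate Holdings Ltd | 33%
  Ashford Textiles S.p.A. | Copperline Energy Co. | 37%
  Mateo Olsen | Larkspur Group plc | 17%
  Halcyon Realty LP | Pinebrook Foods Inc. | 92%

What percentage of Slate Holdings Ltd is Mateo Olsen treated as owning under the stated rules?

By sibling attribution (R1), Mateo Olsen is treated as owning Elif Olsen's 7% interest in Silverbay Logistics SA.
By sibling attribution (R1), Mateo Olsen is treated as owning Elif Olsen's 6% interest in Slate Holdings Ltd.
Chain via Larkspur Group plc → Halcyon Realty LP → Pinebrook Foods Inc. (R3): 17% × 86% × 92% × 15% = 2.01756% of Slate Holdings Ltd.
Chain via Silverbay Logistics SA → Ashford Textiles S.p.A. → Copperline Energy Co. (R3): 7% × 17% × 37% × 33% = 0.145299% of Slate Holdings Ltd.
Direct interest in Slate Holdings Ltd: 6%.
Aggregating (R2): 2.01756% + 0.145299% + 6% = 8.162859%.

8.162859%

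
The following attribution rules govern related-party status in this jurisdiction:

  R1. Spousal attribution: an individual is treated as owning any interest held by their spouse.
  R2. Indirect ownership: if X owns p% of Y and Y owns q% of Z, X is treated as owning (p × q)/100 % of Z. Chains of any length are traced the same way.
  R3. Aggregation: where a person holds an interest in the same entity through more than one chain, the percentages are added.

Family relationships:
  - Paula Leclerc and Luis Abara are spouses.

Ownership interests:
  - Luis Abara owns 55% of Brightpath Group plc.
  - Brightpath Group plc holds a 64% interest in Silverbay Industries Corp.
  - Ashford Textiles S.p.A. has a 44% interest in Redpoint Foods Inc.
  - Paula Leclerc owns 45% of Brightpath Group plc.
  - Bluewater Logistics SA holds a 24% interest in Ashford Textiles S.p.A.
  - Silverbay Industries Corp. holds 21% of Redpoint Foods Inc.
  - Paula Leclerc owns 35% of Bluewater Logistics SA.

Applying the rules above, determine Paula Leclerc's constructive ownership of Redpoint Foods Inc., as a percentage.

By spousal attribution (R1), Paula Leclerc is treated as also owning Luis Abara's interest in Brightpath Group plc, giving 45% + 55% = 100%.
Chain via Brightpath Group plc → Silverbay Industries Corp. (R2): 100% × 64% × 21% = 13.44% of Redpoint Foods Inc.
Chain via Bluewater Logistics SA → Ashford Textiles S.p.A. (R2): 35% × 24% × 44% = 3.696% of Redpoint Foods Inc.
Aggregating (R3): 13.44% + 3.696% = 17.136%.

17.136%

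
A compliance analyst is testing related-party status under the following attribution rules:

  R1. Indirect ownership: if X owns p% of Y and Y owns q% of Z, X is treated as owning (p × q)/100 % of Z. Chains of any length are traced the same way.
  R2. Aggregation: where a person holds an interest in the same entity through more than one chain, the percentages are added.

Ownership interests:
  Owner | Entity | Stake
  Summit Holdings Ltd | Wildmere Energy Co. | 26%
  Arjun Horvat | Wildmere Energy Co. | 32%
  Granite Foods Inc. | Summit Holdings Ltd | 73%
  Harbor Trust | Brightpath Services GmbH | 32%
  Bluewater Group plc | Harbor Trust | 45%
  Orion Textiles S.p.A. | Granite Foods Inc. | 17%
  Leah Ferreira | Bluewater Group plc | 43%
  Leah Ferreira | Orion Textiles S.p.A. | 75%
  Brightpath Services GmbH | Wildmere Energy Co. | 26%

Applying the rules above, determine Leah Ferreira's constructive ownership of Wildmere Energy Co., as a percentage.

Chain via Orion Textiles S.p.A. → Granite Foods Inc. → Summit Holdings Ltd (R1): 75% × 17% × 73% × 26% = 2.41995% of Wildmere Energy Co.
Chain via Bluewater Group plc → Harbor Trust → Brightpath Services GmbH (R1): 43% × 45% × 32% × 26% = 1.60992% of Wildmere Energy Co.
Aggregating (R2): 2.41995% + 1.60992% = 4.02987%.

4.02987%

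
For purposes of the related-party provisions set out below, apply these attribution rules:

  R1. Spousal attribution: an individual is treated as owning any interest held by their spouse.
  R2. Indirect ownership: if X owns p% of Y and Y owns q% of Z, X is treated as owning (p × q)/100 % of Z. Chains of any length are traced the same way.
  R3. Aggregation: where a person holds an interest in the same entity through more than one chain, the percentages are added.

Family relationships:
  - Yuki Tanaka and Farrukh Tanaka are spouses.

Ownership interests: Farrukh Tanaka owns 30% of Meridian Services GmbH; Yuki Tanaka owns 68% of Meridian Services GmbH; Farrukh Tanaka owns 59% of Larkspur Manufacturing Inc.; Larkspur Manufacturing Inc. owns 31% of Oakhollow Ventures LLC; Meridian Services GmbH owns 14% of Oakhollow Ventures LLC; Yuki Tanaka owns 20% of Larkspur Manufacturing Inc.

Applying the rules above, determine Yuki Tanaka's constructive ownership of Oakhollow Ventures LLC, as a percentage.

38.21%

By spousal attribution (R1), Yuki Tanaka is treated as also owning Farrukh Tanaka's interest in Larkspur Manufacturing Inc, giving 20% + 59% = 79%.
By spousal attribution (R1), Yuki Tanaka is treated as also owning Farrukh Tanaka's interest in Meridian Services GmbH, giving 68% + 30% = 98%.
Chain via Larkspur Manufacturing Inc. (R2): 79% × 31% = 24.49% of Oakhollow Ventures LLC.
Chain via Meridian Services GmbH (R2): 98% × 14% = 13.72% of Oakhollow Ventures LLC.
Aggregating (R3): 24.49% + 13.72% = 38.21%.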